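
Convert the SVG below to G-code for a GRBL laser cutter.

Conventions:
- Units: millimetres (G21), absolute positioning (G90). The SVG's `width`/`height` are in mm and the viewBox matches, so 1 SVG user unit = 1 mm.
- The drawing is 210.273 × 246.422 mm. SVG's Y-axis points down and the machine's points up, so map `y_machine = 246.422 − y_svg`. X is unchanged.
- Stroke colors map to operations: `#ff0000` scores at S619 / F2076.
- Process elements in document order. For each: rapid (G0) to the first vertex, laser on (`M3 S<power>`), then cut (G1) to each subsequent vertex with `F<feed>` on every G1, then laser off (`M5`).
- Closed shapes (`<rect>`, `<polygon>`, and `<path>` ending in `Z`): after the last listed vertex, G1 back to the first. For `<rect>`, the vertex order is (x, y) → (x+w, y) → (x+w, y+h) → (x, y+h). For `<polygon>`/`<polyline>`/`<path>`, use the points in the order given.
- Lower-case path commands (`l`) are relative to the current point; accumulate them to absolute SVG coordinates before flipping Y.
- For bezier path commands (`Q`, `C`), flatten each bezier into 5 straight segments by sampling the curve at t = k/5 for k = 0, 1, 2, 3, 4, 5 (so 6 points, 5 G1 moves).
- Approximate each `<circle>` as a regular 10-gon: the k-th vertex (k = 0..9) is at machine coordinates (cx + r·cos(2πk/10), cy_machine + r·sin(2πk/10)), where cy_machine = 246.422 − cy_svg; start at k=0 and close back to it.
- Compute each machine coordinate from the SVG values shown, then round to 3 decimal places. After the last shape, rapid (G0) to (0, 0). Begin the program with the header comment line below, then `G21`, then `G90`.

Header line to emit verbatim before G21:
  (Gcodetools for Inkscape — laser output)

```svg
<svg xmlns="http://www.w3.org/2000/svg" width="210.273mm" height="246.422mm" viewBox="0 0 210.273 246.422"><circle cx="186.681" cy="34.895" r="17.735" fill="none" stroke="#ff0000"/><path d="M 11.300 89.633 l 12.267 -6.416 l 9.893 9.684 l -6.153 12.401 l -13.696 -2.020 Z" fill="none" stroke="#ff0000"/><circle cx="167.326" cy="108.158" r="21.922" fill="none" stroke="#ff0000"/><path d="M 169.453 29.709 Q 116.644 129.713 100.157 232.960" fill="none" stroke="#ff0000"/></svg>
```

(Gcodetools for Inkscape — laser output)
G21
G90
G0 X204.416 Y211.527
M3 S619
G1 X201.029 Y221.951 F2076
G1 X192.161 Y228.394 F2076
G1 X181.201 Y228.394 F2076
G1 X172.333 Y221.951 F2076
G1 X168.946 Y211.527 F2076
G1 X172.333 Y201.103 F2076
G1 X181.201 Y194.660 F2076
G1 X192.161 Y194.660 F2076
G1 X201.029 Y201.103 F2076
G1 X204.416 Y211.527 F2076
M5
G0 X11.300 Y156.789
M3 S619
G1 X23.567 Y163.205 F2076
G1 X33.460 Y153.521 F2076
G1 X27.307 Y141.120 F2076
G1 X13.611 Y143.140 F2076
G1 X11.300 Y156.789 F2076
M5
G0 X189.248 Y138.264
M3 S619
G1 X185.061 Y151.149 F2076
G1 X174.100 Y159.113 F2076
G1 X160.552 Y159.113 F2076
G1 X149.591 Y151.149 F2076
G1 X145.404 Y138.264 F2076
G1 X149.591 Y125.379 F2076
G1 X160.552 Y117.415 F2076
G1 X174.100 Y117.415 F2076
G1 X185.061 Y125.379 F2076
G1 X189.248 Y138.264 F2076
M5
G0 X169.453 Y216.713
M3 S619
G1 X149.782 Y176.582 F2076
G1 X133.017 Y136.191 F2076
G1 X119.158 Y95.541 F2076
G1 X108.205 Y54.631 F2076
G1 X100.157 Y13.462 F2076
M5
G0 X0.000 Y0.000

Since the viewBox matches the mm dimensions, user units are millimetres directly. The only transform is the Y-flip y_m = 246.422 − y_svg.

Shape 1 is a circle drawn with `<circle>`. Its stroke #ff0000 means score at S619, F2076. After flipping Y the toolpath is (204.416,211.527) → (201.029,221.951) → (192.161,228.394) → (181.201,228.394) → (172.333,221.951) → (168.946,211.527) → (172.333,201.103) → (181.201,194.660) → (192.161,194.660) → (201.029,201.103) → (204.416,211.527), returning to the start.

Shape 2 is a regular polygon drawn with `<path>`. Its stroke #ff0000 means score at S619, F2076. After flipping Y the toolpath is (11.300,156.789) → (23.567,163.205) → (33.460,153.521) → (27.307,141.120) → (13.611,143.140) → (11.300,156.789), returning to the start.

Shape 3 is a circle drawn with `<circle>`. Its stroke #ff0000 means score at S619, F2076. After flipping Y the toolpath is (189.248,138.264) → (185.061,151.149) → (174.100,159.113) → (160.552,159.113) → (149.591,151.149) → (145.404,138.264) → (149.591,125.379) → (160.552,117.415) → (174.100,117.415) → (185.061,125.379) → (189.248,138.264), returning to the start.

Shape 4 is a quadratic bezier drawn with `<path>`. Its stroke #ff0000 means score at S619, F2076. After flipping Y the toolpath is (169.453,216.713) → (149.782,176.582) → (133.017,136.191) → (119.158,95.541) → (108.205,54.631) → (100.157,13.462).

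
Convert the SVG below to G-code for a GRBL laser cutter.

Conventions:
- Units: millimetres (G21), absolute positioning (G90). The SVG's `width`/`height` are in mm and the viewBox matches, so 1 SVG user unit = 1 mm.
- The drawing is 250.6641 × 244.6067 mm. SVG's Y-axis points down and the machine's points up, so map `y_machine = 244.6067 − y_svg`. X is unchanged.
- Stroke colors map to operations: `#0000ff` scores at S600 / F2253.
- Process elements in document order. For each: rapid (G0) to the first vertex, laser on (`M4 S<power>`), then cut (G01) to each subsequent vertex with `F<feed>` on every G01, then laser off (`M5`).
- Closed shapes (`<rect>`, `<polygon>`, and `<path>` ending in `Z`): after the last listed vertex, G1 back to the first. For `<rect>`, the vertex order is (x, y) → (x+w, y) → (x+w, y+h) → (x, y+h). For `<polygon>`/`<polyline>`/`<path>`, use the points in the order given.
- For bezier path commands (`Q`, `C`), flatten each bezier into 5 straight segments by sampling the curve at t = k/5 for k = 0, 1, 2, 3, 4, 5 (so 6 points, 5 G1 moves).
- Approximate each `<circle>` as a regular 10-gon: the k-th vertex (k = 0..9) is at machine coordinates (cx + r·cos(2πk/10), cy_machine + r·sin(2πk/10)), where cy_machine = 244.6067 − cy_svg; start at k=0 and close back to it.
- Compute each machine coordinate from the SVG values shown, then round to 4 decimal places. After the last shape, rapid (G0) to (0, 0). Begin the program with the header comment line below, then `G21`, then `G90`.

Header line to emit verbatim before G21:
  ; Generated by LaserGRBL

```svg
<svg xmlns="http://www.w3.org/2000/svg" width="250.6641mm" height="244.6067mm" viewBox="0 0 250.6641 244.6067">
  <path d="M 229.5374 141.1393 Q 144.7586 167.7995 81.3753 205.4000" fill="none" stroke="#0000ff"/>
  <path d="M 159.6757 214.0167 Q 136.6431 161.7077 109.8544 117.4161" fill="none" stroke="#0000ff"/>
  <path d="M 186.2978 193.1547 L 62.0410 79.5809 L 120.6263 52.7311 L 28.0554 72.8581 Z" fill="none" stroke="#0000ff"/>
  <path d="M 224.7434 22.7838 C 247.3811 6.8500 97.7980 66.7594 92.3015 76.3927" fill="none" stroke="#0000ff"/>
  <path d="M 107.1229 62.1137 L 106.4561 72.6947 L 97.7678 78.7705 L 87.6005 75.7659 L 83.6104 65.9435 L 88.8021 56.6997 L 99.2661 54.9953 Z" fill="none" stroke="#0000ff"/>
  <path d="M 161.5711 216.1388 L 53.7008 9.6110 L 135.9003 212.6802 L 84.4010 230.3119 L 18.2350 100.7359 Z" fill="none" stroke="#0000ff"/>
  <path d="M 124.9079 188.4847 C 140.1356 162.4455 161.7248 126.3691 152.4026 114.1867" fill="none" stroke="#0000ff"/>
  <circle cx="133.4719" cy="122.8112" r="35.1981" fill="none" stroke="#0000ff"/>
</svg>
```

; Generated by LaserGRBL
G21
G90
G0 X229.5374 Y103.4674
M4 S600
G01 X196.4817 Y92.3657 F2253
G01 X165.1376 Y80.3888 F2253
G01 X135.5052 Y67.5367 F2253
G01 X107.5844 Y53.8093 F2253
G01 X81.3753 Y39.2067 F2253
M5
G0 X159.6757 Y30.5900
M4 S600
G01 X150.3124 Y51.1929 F2253
G01 X140.6486 Y71.1544 F2253
G01 X130.6844 Y90.4745 F2253
G01 X120.4196 Y109.1533 F2253
G01 X109.8544 Y127.1906 F2253
M5
G0 X186.2978 Y51.4520
M4 S600
G01 X62.0410 Y165.0258 F2253
G01 X120.6263 Y191.8756 F2253
G01 X28.0554 Y171.7486 F2253
G01 X186.2978 Y51.4520 F2253
M5
G0 X224.7434 Y221.8229
M4 S600
G01 X220.1900 Y223.2910 F2253
G01 X189.4863 Y212.6104 F2253
G01 X147.8152 Y195.8349 F2253
G01 X110.3593 Y179.0182 F2253
G01 X92.3015 Y168.2140 F2253
M5
G0 X107.1229 Y182.4930
M4 S600
G01 X106.4561 Y171.9120 F2253
G01 X97.7678 Y165.8362 F2253
G01 X87.6005 Y168.8408 F2253
G01 X83.6104 Y178.6632 F2253
G01 X88.8021 Y187.9070 F2253
G01 X99.2661 Y189.6114 F2253
G01 X107.1229 Y182.4930 F2253
M5
G0 X161.5711 Y28.4679
M4 S600
G01 X53.7008 Y234.9957 F2253
G01 X135.9003 Y31.9265 F2253
G01 X84.4010 Y14.2948 F2253
G01 X18.2350 Y143.8708 F2253
G01 X161.5711 Y28.4679 F2253
M5
G0 X124.9079 Y56.1220
M4 S600
G01 X134.5097 Y72.6785 F2253
G01 X143.8492 Y90.0153 F2253
G01 X151.1372 Y106.5036 F2253
G01 X154.5847 Y120.5147 F2253
G01 X152.4026 Y130.4200 F2253
M5
G0 X168.6700 Y121.7955
M4 S600
G01 X161.9478 Y142.4844 F2253
G01 X144.3487 Y155.2709 F2253
G01 X122.5951 Y155.2709 F2253
G01 X104.9960 Y142.4844 F2253
G01 X98.2738 Y121.7955 F2253
G01 X104.9960 Y101.1066 F2253
G01 X122.5951 Y88.3201 F2253
G01 X144.3487 Y88.3201 F2253
G01 X161.9478 Y101.1066 F2253
G01 X168.6700 Y121.7955 F2253
M5
G0 X0.0000 Y0.0000

Since the viewBox matches the mm dimensions, user units are millimetres directly. The only transform is the Y-flip y_m = 244.6067 − y_svg.

Shape 1 is a quadratic bezier drawn with `<path>`. Its stroke #0000ff means score at S600, F2253. After flipping Y the toolpath is (229.5374,103.4674) → (196.4817,92.3657) → (165.1376,80.3888) → (135.5052,67.5367) → (107.5844,53.8093) → (81.3753,39.2067).

Shape 2 is a quadratic bezier drawn with `<path>`. Its stroke #0000ff means score at S600, F2253. After flipping Y the toolpath is (159.6757,30.5900) → (150.3124,51.1929) → (140.6486,71.1544) → (130.6844,90.4745) → (120.4196,109.1533) → (109.8544,127.1906).

Shape 3 is a closed polygon drawn with `<path>`. Its stroke #0000ff means score at S600, F2253. After flipping Y the toolpath is (186.2978,51.4520) → (62.0410,165.0258) → (120.6263,191.8756) → (28.0554,171.7486) → (186.2978,51.4520), returning to the start.

Shape 4 is a cubic bezier drawn with `<path>`. Its stroke #0000ff means score at S600, F2253. After flipping Y the toolpath is (224.7434,221.8229) → (220.1900,223.2910) → (189.4863,212.6104) → (147.8152,195.8349) → (110.3593,179.0182) → (92.3015,168.2140).

Shape 5 is a regular polygon drawn with `<path>`. Its stroke #0000ff means score at S600, F2253. After flipping Y the toolpath is (107.1229,182.4930) → (106.4561,171.9120) → (97.7678,165.8362) → (87.6005,168.8408) → (83.6104,178.6632) → (88.8021,187.9070) → (99.2661,189.6114) → (107.1229,182.4930), returning to the start.

Shape 6 is a closed polygon drawn with `<path>`. Its stroke #0000ff means score at S600, F2253. After flipping Y the toolpath is (161.5711,28.4679) → (53.7008,234.9957) → (135.9003,31.9265) → (84.4010,14.2948) → (18.2350,143.8708) → (161.5711,28.4679), returning to the start.

Shape 7 is a cubic bezier drawn with `<path>`. Its stroke #0000ff means score at S600, F2253. After flipping Y the toolpath is (124.9079,56.1220) → (134.5097,72.6785) → (143.8492,90.0153) → (151.1372,106.5036) → (154.5847,120.5147) → (152.4026,130.4200).

Shape 8 is a circle drawn with `<circle>`. Its stroke #0000ff means score at S600, F2253. After flipping Y the toolpath is (168.6700,121.7955) → (161.9478,142.4844) → (144.3487,155.2709) → (122.5951,155.2709) → (104.9960,142.4844) → (98.2738,121.7955) → (104.9960,101.1066) → (122.5951,88.3201) → (144.3487,88.3201) → (161.9478,101.1066) → (168.6700,121.7955), returning to the start.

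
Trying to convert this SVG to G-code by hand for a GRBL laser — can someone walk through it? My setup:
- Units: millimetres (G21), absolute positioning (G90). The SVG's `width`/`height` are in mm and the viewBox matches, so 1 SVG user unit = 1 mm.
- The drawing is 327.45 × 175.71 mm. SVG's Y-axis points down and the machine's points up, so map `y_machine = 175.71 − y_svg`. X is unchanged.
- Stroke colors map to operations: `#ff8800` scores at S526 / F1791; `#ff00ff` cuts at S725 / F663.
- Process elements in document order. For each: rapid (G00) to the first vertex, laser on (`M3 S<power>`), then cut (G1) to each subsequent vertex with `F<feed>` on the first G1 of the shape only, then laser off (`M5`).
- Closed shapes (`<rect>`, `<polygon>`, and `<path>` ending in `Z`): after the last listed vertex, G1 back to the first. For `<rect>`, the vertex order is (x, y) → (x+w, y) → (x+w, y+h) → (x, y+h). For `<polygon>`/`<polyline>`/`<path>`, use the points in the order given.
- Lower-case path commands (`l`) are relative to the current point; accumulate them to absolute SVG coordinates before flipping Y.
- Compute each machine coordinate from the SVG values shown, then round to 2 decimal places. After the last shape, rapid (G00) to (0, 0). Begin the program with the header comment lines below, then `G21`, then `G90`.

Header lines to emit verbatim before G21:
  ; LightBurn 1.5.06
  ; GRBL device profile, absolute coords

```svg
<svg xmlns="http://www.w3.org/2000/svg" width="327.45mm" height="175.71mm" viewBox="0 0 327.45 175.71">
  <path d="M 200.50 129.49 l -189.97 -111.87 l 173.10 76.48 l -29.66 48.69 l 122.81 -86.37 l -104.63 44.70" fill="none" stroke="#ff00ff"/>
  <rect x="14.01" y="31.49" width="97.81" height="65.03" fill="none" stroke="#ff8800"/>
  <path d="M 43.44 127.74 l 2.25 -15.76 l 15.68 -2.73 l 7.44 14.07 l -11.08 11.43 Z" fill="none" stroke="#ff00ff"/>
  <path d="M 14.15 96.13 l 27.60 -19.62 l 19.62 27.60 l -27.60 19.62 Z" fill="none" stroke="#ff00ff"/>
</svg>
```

1 u = 1 mm; y_m = 175.71 − y.

[1] `<path>` open polyline, #ff00ff→cut S725 F663: (200.50,46.22) → (10.53,158.09) → (183.63,81.61) → (153.97,32.92) → (276.78,119.29) → (172.15,74.59)

[2] `<rect>` rectangle, #ff8800→score S526 F1791: (14.01,144.22) → (111.82,144.22) → (111.82,79.19) → (14.01,79.19) → (14.01,144.22) (closed)

[3] `<path>` regular polygon, #ff00ff→cut S725 F663: (43.44,47.97) → (45.69,63.73) → (61.37,66.46) → (68.81,52.39) → (57.73,40.96) → (43.44,47.97) (closed)

[4] `<path>` regular polygon, #ff00ff→cut S725 F663: (14.15,79.58) → (41.75,99.20) → (61.37,71.60) → (33.77,51.98) → (14.15,79.58) (closed)

; LightBurn 1.5.06
; GRBL device profile, absolute coords
G21
G90
G00 X200.50 Y46.22
M3 S725
G1 X10.53 Y158.09 F663
G1 X183.63 Y81.61
G1 X153.97 Y32.92
G1 X276.78 Y119.29
G1 X172.15 Y74.59
M5
G00 X14.01 Y144.22
M3 S526
G1 X111.82 Y144.22 F1791
G1 X111.82 Y79.19
G1 X14.01 Y79.19
G1 X14.01 Y144.22
M5
G00 X43.44 Y47.97
M3 S725
G1 X45.69 Y63.73 F663
G1 X61.37 Y66.46
G1 X68.81 Y52.39
G1 X57.73 Y40.96
G1 X43.44 Y47.97
M5
G00 X14.15 Y79.58
M3 S725
G1 X41.75 Y99.20 F663
G1 X61.37 Y71.60
G1 X33.77 Y51.98
G1 X14.15 Y79.58
M5
G00 X0.00 Y0.00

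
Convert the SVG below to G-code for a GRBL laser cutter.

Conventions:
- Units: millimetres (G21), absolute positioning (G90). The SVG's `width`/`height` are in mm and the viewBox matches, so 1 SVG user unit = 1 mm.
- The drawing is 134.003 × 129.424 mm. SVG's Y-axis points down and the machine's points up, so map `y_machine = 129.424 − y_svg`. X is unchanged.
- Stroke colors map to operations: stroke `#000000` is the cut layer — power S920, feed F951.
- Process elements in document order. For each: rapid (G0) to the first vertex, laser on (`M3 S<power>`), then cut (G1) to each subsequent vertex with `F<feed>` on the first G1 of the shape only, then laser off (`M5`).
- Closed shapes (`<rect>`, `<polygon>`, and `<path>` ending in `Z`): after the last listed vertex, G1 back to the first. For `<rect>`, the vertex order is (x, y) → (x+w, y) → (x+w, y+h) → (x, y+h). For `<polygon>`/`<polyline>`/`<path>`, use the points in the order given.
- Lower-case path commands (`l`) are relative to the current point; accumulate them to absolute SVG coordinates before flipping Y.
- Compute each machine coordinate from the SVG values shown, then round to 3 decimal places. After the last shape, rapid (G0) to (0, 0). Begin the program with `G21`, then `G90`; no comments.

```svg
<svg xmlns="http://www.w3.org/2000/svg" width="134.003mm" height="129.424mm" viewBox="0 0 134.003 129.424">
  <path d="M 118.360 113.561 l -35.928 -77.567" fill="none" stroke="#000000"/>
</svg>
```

Since the viewBox matches the mm dimensions, user units are millimetres directly. The only transform is the Y-flip y_m = 129.424 − y_svg.

Shape 1 is a line segment drawn with `<path>`. Its stroke #000000 means cut at S920, F951. After flipping Y the toolpath is (118.360,15.863) → (82.432,93.430).

G21
G90
G0 X118.360 Y15.863
M3 S920
G1 X82.432 Y93.430 F951
M5
G0 X0.000 Y0.000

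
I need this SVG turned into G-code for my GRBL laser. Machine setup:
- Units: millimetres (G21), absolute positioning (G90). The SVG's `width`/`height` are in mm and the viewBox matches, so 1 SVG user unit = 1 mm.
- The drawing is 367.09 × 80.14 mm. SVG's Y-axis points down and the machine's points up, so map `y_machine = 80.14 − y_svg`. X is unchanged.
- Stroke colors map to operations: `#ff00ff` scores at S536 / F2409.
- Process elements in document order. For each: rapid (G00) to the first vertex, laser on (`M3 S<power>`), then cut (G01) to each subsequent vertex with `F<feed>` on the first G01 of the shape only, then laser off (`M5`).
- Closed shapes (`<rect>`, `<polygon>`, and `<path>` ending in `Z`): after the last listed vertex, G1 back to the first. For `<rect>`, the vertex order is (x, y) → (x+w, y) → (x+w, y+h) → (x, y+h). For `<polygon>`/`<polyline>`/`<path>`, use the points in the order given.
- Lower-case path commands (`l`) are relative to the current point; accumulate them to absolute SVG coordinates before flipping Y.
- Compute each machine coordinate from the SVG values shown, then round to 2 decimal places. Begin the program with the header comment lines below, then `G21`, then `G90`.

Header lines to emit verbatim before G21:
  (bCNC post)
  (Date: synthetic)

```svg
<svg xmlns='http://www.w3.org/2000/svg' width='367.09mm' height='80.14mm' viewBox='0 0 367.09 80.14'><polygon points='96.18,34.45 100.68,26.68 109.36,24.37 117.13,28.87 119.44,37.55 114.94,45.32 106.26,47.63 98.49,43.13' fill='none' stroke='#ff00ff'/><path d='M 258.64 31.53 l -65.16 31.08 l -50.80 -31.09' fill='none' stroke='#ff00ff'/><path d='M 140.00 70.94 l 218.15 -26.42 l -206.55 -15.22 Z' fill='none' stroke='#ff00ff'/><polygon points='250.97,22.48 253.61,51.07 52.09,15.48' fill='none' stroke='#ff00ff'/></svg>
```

1 u = 1 mm; y_m = 80.14 − y.

[1] `<polygon>` regular polygon, #ff00ff→score S536 F2409: (96.18,45.69) → (100.68,53.46) → (109.36,55.77) → (117.13,51.27) → (119.44,42.59) → (114.94,34.82) → (106.26,32.51) → (98.49,37.01) → (96.18,45.69) (closed)

[2] `<path>` open polyline, #ff00ff→score S536 F2409: (258.64,48.61) → (193.48,17.53) → (142.68,48.62)

[3] `<path>` closed polygon, #ff00ff→score S536 F2409: (140.00,9.20) → (358.15,35.62) → (151.60,50.84) → (140.00,9.20) (closed)

[4] `<polygon>` closed polygon, #ff00ff→score S536 F2409: (250.97,57.66) → (253.61,29.07) → (52.09,64.66) → (250.97,57.66) (closed)

(bCNC post)
(Date: synthetic)
G21
G90
G00 X96.18 Y45.69
M3 S536
G01 X100.68 Y53.46 F2409
G01 X109.36 Y55.77
G01 X117.13 Y51.27
G01 X119.44 Y42.59
G01 X114.94 Y34.82
G01 X106.26 Y32.51
G01 X98.49 Y37.01
G01 X96.18 Y45.69
M5
G00 X258.64 Y48.61
M3 S536
G01 X193.48 Y17.53 F2409
G01 X142.68 Y48.62
M5
G00 X140.00 Y9.20
M3 S536
G01 X358.15 Y35.62 F2409
G01 X151.60 Y50.84
G01 X140.00 Y9.20
M5
G00 X250.97 Y57.66
M3 S536
G01 X253.61 Y29.07 F2409
G01 X52.09 Y64.66
G01 X250.97 Y57.66
M5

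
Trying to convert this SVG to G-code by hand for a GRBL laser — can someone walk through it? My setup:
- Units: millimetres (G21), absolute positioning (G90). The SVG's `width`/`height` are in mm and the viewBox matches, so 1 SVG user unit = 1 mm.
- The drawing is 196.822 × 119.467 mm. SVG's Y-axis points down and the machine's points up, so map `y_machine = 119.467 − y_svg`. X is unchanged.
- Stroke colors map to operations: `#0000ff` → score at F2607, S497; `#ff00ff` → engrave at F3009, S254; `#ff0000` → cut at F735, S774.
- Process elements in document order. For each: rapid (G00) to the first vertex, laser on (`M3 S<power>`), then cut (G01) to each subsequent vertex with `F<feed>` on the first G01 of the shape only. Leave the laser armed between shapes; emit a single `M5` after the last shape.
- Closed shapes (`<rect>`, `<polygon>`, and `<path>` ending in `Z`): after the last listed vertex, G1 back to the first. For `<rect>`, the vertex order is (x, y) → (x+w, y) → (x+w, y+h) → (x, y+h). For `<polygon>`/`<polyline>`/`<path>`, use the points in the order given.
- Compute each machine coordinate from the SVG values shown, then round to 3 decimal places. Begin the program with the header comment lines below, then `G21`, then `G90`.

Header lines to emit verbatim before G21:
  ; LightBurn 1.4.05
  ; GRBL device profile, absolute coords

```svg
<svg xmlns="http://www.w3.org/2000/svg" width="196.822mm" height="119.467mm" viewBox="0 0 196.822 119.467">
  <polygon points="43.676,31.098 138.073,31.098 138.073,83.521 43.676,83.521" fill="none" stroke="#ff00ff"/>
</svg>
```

1 u = 1 mm; y_m = 119.467 − y.

[1] `<polygon>` rectangle, #ff00ff→engrave S254 F3009: (43.676,88.369) → (138.073,88.369) → (138.073,35.946) → (43.676,35.946) → (43.676,88.369) (closed)

; LightBurn 1.4.05
; GRBL device profile, absolute coords
G21
G90
G00 X43.676 Y88.369
M3 S254
G01 X138.073 Y88.369 F3009
G01 X138.073 Y35.946
G01 X43.676 Y35.946
G01 X43.676 Y88.369
M5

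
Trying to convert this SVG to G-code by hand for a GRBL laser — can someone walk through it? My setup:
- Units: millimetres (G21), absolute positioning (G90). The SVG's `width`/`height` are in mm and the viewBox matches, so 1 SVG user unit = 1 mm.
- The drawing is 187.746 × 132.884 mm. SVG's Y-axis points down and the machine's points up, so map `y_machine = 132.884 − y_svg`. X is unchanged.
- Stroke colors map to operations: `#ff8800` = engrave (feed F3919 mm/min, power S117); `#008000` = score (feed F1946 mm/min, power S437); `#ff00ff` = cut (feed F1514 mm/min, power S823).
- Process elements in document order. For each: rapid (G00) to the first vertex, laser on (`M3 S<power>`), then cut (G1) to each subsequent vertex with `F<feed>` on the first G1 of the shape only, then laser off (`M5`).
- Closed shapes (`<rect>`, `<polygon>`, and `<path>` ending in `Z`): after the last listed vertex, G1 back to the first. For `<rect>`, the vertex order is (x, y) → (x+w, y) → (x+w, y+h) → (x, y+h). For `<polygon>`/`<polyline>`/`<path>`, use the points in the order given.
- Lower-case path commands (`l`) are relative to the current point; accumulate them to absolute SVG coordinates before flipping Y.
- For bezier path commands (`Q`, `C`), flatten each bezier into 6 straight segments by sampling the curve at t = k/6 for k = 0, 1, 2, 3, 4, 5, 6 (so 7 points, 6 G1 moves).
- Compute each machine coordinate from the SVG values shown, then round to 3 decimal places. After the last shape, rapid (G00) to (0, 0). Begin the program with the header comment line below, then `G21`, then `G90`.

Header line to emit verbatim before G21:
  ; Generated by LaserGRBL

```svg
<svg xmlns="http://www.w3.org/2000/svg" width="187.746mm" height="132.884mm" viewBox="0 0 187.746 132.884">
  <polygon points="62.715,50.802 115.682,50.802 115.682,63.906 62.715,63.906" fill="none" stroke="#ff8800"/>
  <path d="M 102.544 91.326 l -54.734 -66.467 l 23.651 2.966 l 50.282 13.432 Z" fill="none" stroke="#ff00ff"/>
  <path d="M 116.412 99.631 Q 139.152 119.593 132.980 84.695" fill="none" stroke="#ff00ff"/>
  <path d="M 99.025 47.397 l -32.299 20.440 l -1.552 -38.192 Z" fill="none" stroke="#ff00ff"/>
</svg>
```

; Generated by LaserGRBL
G21
G90
G00 X62.715 Y82.082
M3 S117
G1 X115.682 Y82.082 F3919
G1 X115.682 Y68.978
G1 X62.715 Y68.978
G1 X62.715 Y82.082
M5
G00 X102.544 Y41.558
M3 S823
G1 X47.810 Y108.025 F1514
G1 X71.461 Y105.059
G1 X121.743 Y91.627
G1 X102.544 Y41.558
M5
G00 X116.412 Y33.253
M3 S823
G1 X123.189 Y28.123 F1514
G1 X128.360 Y26.041
G1 X131.924 Y27.006
G1 X133.882 Y31.019
G1 X134.234 Y38.080
G1 X132.980 Y48.189
M5
G00 X99.025 Y85.487
M3 S823
G1 X66.726 Y65.047 F1514
G1 X65.174 Y103.239
G1 X99.025 Y85.487
M5
G00 X0.000 Y0.000

1 u = 1 mm; y_m = 132.884 − y.

[1] `<polygon>` rectangle, #ff8800→engrave S117 F3919: (62.715,82.082) → (115.682,82.082) → (115.682,68.978) → (62.715,68.978) → (62.715,82.082) (closed)

[2] `<path>` closed polygon, #ff00ff→cut S823 F1514: (102.544,41.558) → (47.810,108.025) → (71.461,105.059) → (121.743,91.627) → (102.544,41.558) (closed)

[3] `<path>` quadratic bezier, #ff00ff→cut S823 F1514: (116.412,33.253) → (123.189,28.123) → (128.360,26.041) → (131.924,27.006) → (133.882,31.019) → (134.234,38.080) → (132.980,48.189)

[4] `<path>` regular polygon, #ff00ff→cut S823 F1514: (99.025,85.487) → (66.726,65.047) → (65.174,103.239) → (99.025,85.487) (closed)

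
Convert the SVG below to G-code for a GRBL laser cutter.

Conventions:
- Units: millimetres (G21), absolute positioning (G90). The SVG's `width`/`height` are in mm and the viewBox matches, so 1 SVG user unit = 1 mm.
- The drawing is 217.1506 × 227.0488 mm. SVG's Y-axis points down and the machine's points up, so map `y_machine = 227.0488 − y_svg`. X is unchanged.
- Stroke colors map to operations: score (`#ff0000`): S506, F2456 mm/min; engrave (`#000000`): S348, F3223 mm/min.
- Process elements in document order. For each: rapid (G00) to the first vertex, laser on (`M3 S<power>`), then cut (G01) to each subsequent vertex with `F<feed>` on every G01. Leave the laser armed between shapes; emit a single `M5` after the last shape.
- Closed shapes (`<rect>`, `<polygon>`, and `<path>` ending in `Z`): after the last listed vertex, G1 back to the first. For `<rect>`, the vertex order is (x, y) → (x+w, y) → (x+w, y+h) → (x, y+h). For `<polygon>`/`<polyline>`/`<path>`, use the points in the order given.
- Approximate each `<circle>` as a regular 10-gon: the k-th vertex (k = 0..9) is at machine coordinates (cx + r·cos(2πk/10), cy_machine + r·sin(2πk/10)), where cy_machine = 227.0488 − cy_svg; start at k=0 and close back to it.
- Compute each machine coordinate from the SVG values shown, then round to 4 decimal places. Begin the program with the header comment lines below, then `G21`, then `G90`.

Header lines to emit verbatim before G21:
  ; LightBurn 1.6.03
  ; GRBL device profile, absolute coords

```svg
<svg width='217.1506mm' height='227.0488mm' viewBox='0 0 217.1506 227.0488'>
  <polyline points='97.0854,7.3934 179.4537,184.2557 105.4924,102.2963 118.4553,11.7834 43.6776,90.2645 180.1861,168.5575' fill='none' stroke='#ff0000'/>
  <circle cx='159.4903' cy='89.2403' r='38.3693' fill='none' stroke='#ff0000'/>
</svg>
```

; LightBurn 1.6.03
; GRBL device profile, absolute coords
G21
G90
G00 X97.0854 Y219.6554
M3 S506
G01 X179.4537 Y42.7931 F2456
G01 X105.4924 Y124.7525 F2456
G01 X118.4553 Y215.2654 F2456
G01 X43.6776 Y136.7843 F2456
G01 X180.1861 Y58.4913 F2456
G00 X197.8596 Y137.8085
M3 S506
G01 X190.5317 Y160.3614 F2456
G01 X171.3471 Y174.2999 F2456
G01 X147.6335 Y174.2999 F2456
G01 X128.4489 Y160.3614 F2456
G01 X121.1210 Y137.8085 F2456
G01 X128.4489 Y115.2556 F2456
G01 X147.6335 Y101.3171 F2456
G01 X171.3471 Y101.3171 F2456
G01 X190.5317 Y115.2556 F2456
G01 X197.8596 Y137.8085 F2456
M5

viewBox `0 0 217.1506 227.0488` with mm width/height → 1 unit = 1 mm. Flip: y_m = 227.0488 − y_svg.

**Shape 1** — `<polyline>` open polyline, stroke `#ff0000` → score (S506, F2456). Machine vertices: (97.0854,219.6554) → (179.4537,42.7931) → (105.4924,124.7525) → (118.4553,215.2654) → (43.6776,136.7843) → (180.1861,58.4913). Open path.

**Shape 2** — `<circle>` circle, stroke `#ff0000` → score (S506, F2456). Machine vertices: (197.8596,137.8085) → (190.5317,160.3614) → (171.3471,174.2999) → (147.6335,174.2999) → (128.4489,160.3614) → (121.1210,137.8085) → (128.4489,115.2556) → (147.6335,101.3171) → (171.3471,101.3171) → (190.5317,115.2556) → (197.8596,137.8085). Closed: final G1 returns to the first vertex.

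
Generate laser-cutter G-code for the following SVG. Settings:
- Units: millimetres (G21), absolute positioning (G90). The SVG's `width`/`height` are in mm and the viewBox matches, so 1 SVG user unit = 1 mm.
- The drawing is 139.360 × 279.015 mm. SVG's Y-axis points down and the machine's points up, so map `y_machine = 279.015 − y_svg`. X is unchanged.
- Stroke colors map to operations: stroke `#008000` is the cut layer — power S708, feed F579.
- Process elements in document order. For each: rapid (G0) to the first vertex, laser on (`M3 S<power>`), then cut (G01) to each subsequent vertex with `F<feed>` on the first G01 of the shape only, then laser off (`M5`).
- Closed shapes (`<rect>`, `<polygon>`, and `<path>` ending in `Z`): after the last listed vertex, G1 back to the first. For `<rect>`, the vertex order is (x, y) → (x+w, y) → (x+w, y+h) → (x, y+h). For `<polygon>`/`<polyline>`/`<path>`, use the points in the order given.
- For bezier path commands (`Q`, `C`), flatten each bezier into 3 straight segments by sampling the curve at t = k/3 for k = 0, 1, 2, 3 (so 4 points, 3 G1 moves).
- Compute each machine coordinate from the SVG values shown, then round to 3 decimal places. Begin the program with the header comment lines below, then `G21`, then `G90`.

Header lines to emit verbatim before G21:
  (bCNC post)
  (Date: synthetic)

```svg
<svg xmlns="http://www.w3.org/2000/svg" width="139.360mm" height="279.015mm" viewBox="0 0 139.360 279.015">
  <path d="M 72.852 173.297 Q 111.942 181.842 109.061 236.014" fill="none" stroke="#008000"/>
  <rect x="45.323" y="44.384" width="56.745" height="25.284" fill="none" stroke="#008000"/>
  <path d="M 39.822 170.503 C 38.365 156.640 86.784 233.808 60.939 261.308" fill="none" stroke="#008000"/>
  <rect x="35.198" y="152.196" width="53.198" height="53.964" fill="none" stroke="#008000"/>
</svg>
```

viewBox `0 0 139.360 279.015` with mm width/height → 1 unit = 1 mm. Flip: y_m = 279.015 − y_svg.

**Shape 1** — `<path>` quadratic bezier, stroke `#008000` → cut (S708, F579). Control points (SVG): P0=(72.852,173.297), P1=(111.942,181.842), P2=(109.061,236.014); sampled at t=k/3. Machine vertices: (72.852,105.718) → (94.249,94.952) → (106.318,74.046) → (109.061,43.001). Open path.

**Shape 2** — `<rect>` rectangle, stroke `#008000` → cut (S708, F579). Machine vertices: (45.323,234.631) → (102.068,234.631) → (102.068,209.347) → (45.323,209.347) → (45.323,234.631). Closed: final G1 returns to the first vertex.

**Shape 3** — `<path>` cubic bezier, stroke `#008000` → cut (S708, F579). Control points (SVG): P0=(39.822,170.503), P1=(38.365,156.640), P2=(86.784,233.808), P3=(60.939,261.308); sampled at t=k/3. Machine vertices: (39.822,108.512) → (50.393,97.242) → (66.627,56.552) → (60.939,17.707). Open path.

**Shape 4** — `<rect>` rectangle, stroke `#008000` → cut (S708, F579). Machine vertices: (35.198,126.819) → (88.396,126.819) → (88.396,72.855) → (35.198,72.855) → (35.198,126.819). Closed: final G1 returns to the first vertex.

(bCNC post)
(Date: synthetic)
G21
G90
G0 X72.852 Y105.718
M3 S708
G01 X94.249 Y94.952 F579
G01 X106.318 Y74.046
G01 X109.061 Y43.001
M5
G0 X45.323 Y234.631
M3 S708
G01 X102.068 Y234.631 F579
G01 X102.068 Y209.347
G01 X45.323 Y209.347
G01 X45.323 Y234.631
M5
G0 X39.822 Y108.512
M3 S708
G01 X50.393 Y97.242 F579
G01 X66.627 Y56.552
G01 X60.939 Y17.707
M5
G0 X35.198 Y126.819
M3 S708
G01 X88.396 Y126.819 F579
G01 X88.396 Y72.855
G01 X35.198 Y72.855
G01 X35.198 Y126.819
M5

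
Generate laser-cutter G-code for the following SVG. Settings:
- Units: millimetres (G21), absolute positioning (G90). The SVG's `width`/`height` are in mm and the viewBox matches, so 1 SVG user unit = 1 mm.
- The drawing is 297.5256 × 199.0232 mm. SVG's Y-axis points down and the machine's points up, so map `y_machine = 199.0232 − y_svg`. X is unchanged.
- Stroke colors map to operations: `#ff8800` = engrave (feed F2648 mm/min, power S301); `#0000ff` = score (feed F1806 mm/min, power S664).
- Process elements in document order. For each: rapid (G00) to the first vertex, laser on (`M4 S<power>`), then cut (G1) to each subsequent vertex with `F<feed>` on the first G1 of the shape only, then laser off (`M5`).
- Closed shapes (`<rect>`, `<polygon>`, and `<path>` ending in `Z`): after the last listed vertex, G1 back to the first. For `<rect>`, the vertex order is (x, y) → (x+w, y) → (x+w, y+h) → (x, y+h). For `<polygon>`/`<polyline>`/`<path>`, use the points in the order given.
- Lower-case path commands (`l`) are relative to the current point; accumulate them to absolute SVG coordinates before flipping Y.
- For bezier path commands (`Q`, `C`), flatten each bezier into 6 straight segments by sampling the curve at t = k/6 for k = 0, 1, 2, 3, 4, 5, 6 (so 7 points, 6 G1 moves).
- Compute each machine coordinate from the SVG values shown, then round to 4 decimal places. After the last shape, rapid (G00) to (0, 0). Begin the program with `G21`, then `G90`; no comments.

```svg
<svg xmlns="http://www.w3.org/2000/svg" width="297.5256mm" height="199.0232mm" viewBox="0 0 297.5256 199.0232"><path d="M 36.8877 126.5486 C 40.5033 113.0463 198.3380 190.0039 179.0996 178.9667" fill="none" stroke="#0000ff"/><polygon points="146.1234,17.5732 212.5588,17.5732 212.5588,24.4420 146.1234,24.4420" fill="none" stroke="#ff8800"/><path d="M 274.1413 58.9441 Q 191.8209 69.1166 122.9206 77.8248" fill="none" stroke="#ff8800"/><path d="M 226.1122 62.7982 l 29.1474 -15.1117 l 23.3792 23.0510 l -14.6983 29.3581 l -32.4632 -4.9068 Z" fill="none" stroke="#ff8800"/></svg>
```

1 u = 1 mm; y_m = 199.0232 − y.

[1] `<path>` cubic bezier, #0000ff→score S664 F1806: (36.8877,72.4746) → (50.0133,72.5136) → (79.6396,62.4330) → (116.5639,47.1900) → (151.5837,31.7415) → (175.4965,21.0446) → (179.0996,20.0565)

[2] `<polygon>` rectangle, #ff8800→engrave S301 F2648: (146.1234,181.4500) → (212.5588,181.4500) → (212.5588,174.5812) → (146.1234,174.5812) → (146.1234,181.4500) (closed)

[3] `<path>` quadratic bezier, #ff8800→engrave S301 F2648: (274.1413,140.0791) → (247.0739,136.7289) → (220.7522,133.4601) → (195.1759,130.2727) → (170.3453,127.1666) → (146.2601,124.1418) → (122.9206,121.1984)

[4] `<path>` regular polygon, #ff8800→engrave S301 F2648: (226.1122,136.2250) → (255.2596,151.3367) → (278.6388,128.2857) → (263.9405,98.9276) → (231.4773,103.8344) → (226.1122,136.2250) (closed)

G21
G90
G00 X36.8877 Y72.4746
M4 S664
G1 X50.0133 Y72.5136 F1806
G1 X79.6396 Y62.4330
G1 X116.5639 Y47.1900
G1 X151.5837 Y31.7415
G1 X175.4965 Y21.0446
G1 X179.0996 Y20.0565
M5
G00 X146.1234 Y181.4500
M4 S301
G1 X212.5588 Y181.4500 F2648
G1 X212.5588 Y174.5812
G1 X146.1234 Y174.5812
G1 X146.1234 Y181.4500
M5
G00 X274.1413 Y140.0791
M4 S301
G1 X247.0739 Y136.7289 F2648
G1 X220.7522 Y133.4601
G1 X195.1759 Y130.2727
G1 X170.3453 Y127.1666
G1 X146.2601 Y124.1418
G1 X122.9206 Y121.1984
M5
G00 X226.1122 Y136.2250
M4 S301
G1 X255.2596 Y151.3367 F2648
G1 X278.6388 Y128.2857
G1 X263.9405 Y98.9276
G1 X231.4773 Y103.8344
G1 X226.1122 Y136.2250
M5
G00 X0.0000 Y0.0000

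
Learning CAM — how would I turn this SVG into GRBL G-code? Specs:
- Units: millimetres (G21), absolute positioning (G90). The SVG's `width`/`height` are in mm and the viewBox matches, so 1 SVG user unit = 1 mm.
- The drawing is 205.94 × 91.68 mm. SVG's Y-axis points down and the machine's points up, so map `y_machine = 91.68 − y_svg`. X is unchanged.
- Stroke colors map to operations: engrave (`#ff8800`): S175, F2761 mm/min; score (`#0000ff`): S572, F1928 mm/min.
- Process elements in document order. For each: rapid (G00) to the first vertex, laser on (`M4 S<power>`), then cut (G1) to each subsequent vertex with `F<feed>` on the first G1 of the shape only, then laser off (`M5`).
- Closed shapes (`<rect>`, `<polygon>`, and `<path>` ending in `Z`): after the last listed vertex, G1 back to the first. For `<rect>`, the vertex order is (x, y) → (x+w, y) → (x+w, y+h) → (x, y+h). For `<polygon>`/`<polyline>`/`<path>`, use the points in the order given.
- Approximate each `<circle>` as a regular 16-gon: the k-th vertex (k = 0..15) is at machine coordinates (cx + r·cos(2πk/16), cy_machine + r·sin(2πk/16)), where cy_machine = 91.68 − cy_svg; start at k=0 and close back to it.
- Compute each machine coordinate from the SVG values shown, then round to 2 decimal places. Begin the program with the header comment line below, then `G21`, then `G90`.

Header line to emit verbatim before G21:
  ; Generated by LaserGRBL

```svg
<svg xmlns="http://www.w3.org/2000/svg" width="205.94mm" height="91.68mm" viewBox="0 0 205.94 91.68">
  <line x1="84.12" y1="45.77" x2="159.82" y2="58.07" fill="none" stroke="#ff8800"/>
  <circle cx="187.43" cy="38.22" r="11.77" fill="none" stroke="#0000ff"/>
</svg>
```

viewBox `0 0 205.94 91.68` with mm width/height → 1 unit = 1 mm. Flip: y_m = 91.68 − y_svg.

**Shape 1** — `<line>` line segment, stroke `#ff8800` → engrave (S175, F2761). Machine vertices: (84.12,45.91) → (159.82,33.61). Open path.

**Shape 2** — `<circle>` circle, stroke `#0000ff` → score (S572, F1928). Machine vertices: (199.20,53.46) → (198.30,57.96) → (195.75,61.78) → (191.93,64.33) → (187.43,65.23) → (182.93,64.33) → (179.11,61.78) → (176.56,57.96) → (175.66,53.46) → (176.56,48.96) → (179.11,45.14) → (182.93,42.59) → (187.43,41.69) → (191.93,42.59) → (195.75,45.14) → (198.30,48.96) → (199.20,53.46). Closed: final G1 returns to the first vertex.

; Generated by LaserGRBL
G21
G90
G00 X84.12 Y45.91
M4 S175
G1 X159.82 Y33.61 F2761
M5
G00 X199.20 Y53.46
M4 S572
G1 X198.30 Y57.96 F1928
G1 X195.75 Y61.78
G1 X191.93 Y64.33
G1 X187.43 Y65.23
G1 X182.93 Y64.33
G1 X179.11 Y61.78
G1 X176.56 Y57.96
G1 X175.66 Y53.46
G1 X176.56 Y48.96
G1 X179.11 Y45.14
G1 X182.93 Y42.59
G1 X187.43 Y41.69
G1 X191.93 Y42.59
G1 X195.75 Y45.14
G1 X198.30 Y48.96
G1 X199.20 Y53.46
M5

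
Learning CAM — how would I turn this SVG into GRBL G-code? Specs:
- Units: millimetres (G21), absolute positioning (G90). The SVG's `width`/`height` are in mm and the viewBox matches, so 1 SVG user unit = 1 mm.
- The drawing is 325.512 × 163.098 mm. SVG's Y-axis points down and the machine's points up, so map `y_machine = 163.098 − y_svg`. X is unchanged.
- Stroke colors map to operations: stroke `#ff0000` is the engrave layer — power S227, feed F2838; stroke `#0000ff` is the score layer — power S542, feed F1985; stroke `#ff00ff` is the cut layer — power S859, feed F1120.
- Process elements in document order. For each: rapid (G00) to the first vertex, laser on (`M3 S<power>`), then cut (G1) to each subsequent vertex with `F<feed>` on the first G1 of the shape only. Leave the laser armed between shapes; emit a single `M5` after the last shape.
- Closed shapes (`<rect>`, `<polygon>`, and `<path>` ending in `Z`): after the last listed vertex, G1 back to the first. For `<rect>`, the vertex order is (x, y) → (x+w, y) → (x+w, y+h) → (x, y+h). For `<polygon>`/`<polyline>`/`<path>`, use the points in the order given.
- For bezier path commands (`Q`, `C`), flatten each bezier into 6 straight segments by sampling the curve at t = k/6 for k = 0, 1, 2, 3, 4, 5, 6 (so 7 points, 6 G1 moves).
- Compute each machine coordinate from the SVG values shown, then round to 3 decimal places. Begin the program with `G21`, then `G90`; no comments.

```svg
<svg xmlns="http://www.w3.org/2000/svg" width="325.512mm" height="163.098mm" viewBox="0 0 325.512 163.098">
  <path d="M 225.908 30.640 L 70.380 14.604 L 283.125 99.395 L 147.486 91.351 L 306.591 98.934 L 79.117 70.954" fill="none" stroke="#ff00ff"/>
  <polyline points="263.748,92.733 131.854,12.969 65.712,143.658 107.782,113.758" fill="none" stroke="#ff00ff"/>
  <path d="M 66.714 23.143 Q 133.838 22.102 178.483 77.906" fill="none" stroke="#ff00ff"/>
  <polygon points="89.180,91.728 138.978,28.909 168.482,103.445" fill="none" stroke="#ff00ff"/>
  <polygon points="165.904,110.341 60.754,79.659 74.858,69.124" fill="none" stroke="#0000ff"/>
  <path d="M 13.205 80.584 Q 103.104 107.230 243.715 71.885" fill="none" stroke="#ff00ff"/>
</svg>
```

viewBox `0 0 325.512 163.098` with mm width/height → 1 unit = 1 mm. Flip: y_m = 163.098 − y_svg.

**Shape 1** — `<path>` open polyline, stroke `#ff00ff` → cut (S859, F1120). Machine vertices: (225.908,132.458) → (70.380,148.494) → (283.125,63.703) → (147.486,71.747) → (306.591,64.164) → (79.117,92.144). Open path.

**Shape 2** — `<polyline>` open polyline, stroke `#ff00ff` → cut (S859, F1120). Machine vertices: (263.748,70.365) → (131.854,150.129) → (65.712,19.440) → (107.782,49.340). Open path.

**Shape 3** — `<path>` quadratic bezier, stroke `#ff00ff` → cut (S859, F1120). Control points (SVG): P0=(66.714,23.143), P1=(133.838,22.102), P2=(178.483,77.906); sampled at t=k/6. Machine vertices: (66.714,139.955) → (88.464,138.723) → (108.966,134.333) → (128.218,126.785) → (146.222,116.079) → (162.977,102.214) → (178.483,85.192). Open path.

**Shape 4** — `<polygon>` regular polygon, stroke `#ff00ff` → cut (S859, F1120). Machine vertices: (89.180,71.370) → (138.978,134.189) → (168.482,59.653) → (89.180,71.370). Closed: final G1 returns to the first vertex.

**Shape 5** — `<polygon>` closed polygon, stroke `#0000ff` → score (S542, F1985). Machine vertices: (165.904,52.757) → (60.754,83.439) → (74.858,93.974) → (165.904,52.757). Closed: final G1 returns to the first vertex.

**Shape 6** — `<path>` quadratic bezier, stroke `#ff00ff` → cut (S859, F1120). Control points (SVG): P0=(13.205,80.584), P1=(103.104,107.230), P2=(243.715,71.885); sampled at t=k/6. Machine vertices: (13.205,82.514) → (44.580,75.354) → (78.772,71.638) → (115.782,71.366) → (155.609,74.538) → (198.253,81.153) → (243.715,91.213). Open path.

G21
G90
G00 X225.908 Y132.458
M3 S859
G1 X70.380 Y148.494 F1120
G1 X283.125 Y63.703
G1 X147.486 Y71.747
G1 X306.591 Y64.164
G1 X79.117 Y92.144
G00 X263.748 Y70.365
M3 S859
G1 X131.854 Y150.129 F1120
G1 X65.712 Y19.440
G1 X107.782 Y49.340
G00 X66.714 Y139.955
M3 S859
G1 X88.464 Y138.723 F1120
G1 X108.966 Y134.333
G1 X128.218 Y126.785
G1 X146.222 Y116.079
G1 X162.977 Y102.214
G1 X178.483 Y85.192
G00 X89.180 Y71.370
M3 S859
G1 X138.978 Y134.189 F1120
G1 X168.482 Y59.653
G1 X89.180 Y71.370
G00 X165.904 Y52.757
M3 S542
G1 X60.754 Y83.439 F1985
G1 X74.858 Y93.974
G1 X165.904 Y52.757
G00 X13.205 Y82.514
M3 S859
G1 X44.580 Y75.354 F1120
G1 X78.772 Y71.638
G1 X115.782 Y71.366
G1 X155.609 Y74.538
G1 X198.253 Y81.153
G1 X243.715 Y91.213
M5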